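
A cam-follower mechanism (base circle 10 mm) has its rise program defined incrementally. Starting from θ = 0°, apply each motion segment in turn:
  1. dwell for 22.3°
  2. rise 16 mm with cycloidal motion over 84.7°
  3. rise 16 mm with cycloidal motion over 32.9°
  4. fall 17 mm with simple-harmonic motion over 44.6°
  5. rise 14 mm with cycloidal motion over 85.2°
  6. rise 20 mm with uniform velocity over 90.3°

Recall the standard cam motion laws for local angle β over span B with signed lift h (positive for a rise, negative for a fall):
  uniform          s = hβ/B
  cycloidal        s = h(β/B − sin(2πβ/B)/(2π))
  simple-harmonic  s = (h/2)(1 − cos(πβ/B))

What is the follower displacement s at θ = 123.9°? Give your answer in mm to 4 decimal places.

seg 1 [0°–22.3°] dwell: s stays 0.0000
seg 2 [22.3°–107°] cycloidal, h=16: full span → s += 16 → s = 16.0000
seg 3 [107°–139.9°] cycloidal, h=16: θ=123.9° here. β=16.9, B=32.9. 16·(0.5137 − sin(2π·0.5137)/(2π)) = 8.4374 → s = 24.4374

24.4374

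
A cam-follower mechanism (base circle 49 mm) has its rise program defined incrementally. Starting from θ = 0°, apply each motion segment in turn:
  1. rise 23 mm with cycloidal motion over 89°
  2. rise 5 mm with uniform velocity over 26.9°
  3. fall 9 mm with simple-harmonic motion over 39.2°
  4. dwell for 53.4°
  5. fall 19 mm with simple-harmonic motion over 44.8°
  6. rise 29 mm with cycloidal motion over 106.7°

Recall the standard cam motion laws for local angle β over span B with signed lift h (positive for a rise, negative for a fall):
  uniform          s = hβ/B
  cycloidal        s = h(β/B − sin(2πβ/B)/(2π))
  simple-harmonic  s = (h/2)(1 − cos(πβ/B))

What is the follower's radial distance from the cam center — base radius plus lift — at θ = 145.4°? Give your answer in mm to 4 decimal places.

seg 1 [0°–89°] cycloidal, h=23: full span → s += 23 → s = 23.0000
seg 2 [89°–115.9°] uniform, h=5: full span → s += 5 → s = 28.0000
seg 3 [115.9°–155.1°] simple-harmonic, h=-9: θ=145.4° here. β=29.5, B=39.2. -9/2·(1 − cos(π·0.7526)) = -7.7074 → s = 20.2926
radial distance = base radius + s = 49 + 20.2926 = 69.2926

69.2926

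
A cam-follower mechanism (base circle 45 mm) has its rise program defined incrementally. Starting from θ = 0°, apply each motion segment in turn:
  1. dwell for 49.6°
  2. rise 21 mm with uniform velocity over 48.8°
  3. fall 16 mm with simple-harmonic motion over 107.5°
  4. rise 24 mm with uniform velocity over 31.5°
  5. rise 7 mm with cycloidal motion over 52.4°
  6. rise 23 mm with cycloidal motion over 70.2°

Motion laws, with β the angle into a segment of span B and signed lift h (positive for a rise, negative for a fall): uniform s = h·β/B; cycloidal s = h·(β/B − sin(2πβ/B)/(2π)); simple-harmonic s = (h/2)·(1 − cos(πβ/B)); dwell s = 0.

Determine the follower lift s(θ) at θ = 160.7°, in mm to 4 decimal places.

seg 1 [0°–49.6°] dwell: s stays 0.0000
seg 2 [49.6°–98.4°] uniform, h=21: full span → s += 21 → s = 21.0000
seg 3 [98.4°–205.9°] simple-harmonic, h=-16: θ=160.7° here. β=62.3, B=107.5. -16/2·(1 − cos(π·0.5795)) = -9.9782 → s = 11.0218

11.0218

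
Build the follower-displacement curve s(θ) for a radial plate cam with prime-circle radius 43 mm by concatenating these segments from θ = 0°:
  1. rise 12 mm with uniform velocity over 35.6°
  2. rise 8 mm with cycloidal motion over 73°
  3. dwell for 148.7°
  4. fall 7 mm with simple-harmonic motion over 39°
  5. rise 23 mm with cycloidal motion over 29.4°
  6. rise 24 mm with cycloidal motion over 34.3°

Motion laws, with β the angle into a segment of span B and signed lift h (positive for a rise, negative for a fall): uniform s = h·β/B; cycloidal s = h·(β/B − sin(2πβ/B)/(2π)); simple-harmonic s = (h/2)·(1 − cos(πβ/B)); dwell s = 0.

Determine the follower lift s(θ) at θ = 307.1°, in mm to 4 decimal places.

seg 1 [0°–35.6°] uniform, h=12: full span → s += 12 → s = 12.0000
seg 2 [35.6°–108.6°] cycloidal, h=8: full span → s += 8 → s = 20.0000
seg 3 [108.6°–257.3°] dwell: s stays 20.0000
seg 4 [257.3°–296.3°] simple-harmonic, h=-7: full span → s += -7 → s = 13.0000
seg 5 [296.3°–325.7°] cycloidal, h=23: θ=307.1° here. β=10.8, B=29.4. 23·(0.3673 − sin(2π·0.3673)/(2π)) = 5.7391 → s = 18.7391

18.7391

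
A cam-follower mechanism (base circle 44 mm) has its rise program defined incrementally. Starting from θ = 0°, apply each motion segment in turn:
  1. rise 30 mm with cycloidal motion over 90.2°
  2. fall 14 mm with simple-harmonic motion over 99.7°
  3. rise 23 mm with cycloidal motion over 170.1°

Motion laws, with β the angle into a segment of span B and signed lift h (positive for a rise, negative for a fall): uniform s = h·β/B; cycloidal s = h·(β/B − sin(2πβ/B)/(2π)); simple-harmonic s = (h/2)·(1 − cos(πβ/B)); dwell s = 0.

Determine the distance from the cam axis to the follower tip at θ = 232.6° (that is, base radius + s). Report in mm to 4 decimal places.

seg 1 [0°–90.2°] cycloidal, h=30: full span → s += 30 → s = 30.0000
seg 2 [90.2°–189.9°] simple-harmonic, h=-14: full span → s += -14 → s = 16.0000
seg 3 [189.9°–360°] cycloidal, h=23: θ=232.6° here. β=42.7, B=170.1. 23·(0.2510 − sin(2π·0.2510)/(2π)) = 2.1132 → s = 18.1132
radial distance = base radius + s = 44 + 18.1132 = 62.1132

62.1132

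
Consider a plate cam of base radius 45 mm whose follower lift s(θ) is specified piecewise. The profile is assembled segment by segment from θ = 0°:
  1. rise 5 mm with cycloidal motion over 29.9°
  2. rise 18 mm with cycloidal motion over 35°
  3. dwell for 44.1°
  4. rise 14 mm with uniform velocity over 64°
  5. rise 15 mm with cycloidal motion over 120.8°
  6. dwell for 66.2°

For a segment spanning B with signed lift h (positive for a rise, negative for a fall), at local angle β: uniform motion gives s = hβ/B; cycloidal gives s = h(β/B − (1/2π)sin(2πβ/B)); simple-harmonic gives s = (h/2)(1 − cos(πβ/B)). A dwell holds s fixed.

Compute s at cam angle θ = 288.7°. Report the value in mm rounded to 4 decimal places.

seg 1 [0°–29.9°] cycloidal, h=5: full span → s += 5 → s = 5.0000
seg 2 [29.9°–64.9°] cycloidal, h=18: full span → s += 18 → s = 23.0000
seg 3 [64.9°–109°] dwell: s stays 23.0000
seg 4 [109°–173°] uniform, h=14: full span → s += 14 → s = 37.0000
seg 5 [173°–293.8°] cycloidal, h=15: θ=288.7° here. β=115.7, B=120.8. 15·(0.9578 − sin(2π·0.9578)/(2π)) = 14.9926 → s = 51.9926

51.9926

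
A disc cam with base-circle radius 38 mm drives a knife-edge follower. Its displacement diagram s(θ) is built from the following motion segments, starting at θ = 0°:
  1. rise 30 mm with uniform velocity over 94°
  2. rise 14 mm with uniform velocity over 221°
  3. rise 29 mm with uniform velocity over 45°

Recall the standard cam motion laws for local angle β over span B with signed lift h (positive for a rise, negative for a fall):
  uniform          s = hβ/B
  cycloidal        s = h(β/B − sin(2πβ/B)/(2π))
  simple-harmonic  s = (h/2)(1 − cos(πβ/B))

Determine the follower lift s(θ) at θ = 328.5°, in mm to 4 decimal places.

seg 1 [0°–94°] uniform, h=30: full span → s += 30 → s = 30.0000
seg 2 [94°–315°] uniform, h=14: full span → s += 14 → s = 44.0000
seg 3 [315°–360°] uniform, h=29: θ=328.5° here. β=13.5, B=45. 29·13.5/45 = 8.7000 → s = 52.7000

52.7000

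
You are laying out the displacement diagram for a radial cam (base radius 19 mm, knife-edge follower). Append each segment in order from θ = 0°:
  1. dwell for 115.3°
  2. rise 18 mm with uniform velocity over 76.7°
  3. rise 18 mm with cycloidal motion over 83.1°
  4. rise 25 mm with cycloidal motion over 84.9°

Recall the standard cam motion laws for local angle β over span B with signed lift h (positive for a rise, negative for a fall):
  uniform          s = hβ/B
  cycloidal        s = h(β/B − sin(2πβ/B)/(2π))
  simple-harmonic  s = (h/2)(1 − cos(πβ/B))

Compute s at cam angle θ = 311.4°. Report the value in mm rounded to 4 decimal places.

seg 1 [0°–115.3°] dwell: s stays 0.0000
seg 2 [115.3°–192°] uniform, h=18: full span → s += 18 → s = 18.0000
seg 3 [192°–275.1°] cycloidal, h=18: full span → s += 18 → s = 36.0000
seg 4 [275.1°–360°] cycloidal, h=25: θ=311.4° here. β=36.3, B=84.9. 25·(0.4276 − sin(2π·0.4276)/(2π)) = 8.9400 → s = 44.9400

44.9400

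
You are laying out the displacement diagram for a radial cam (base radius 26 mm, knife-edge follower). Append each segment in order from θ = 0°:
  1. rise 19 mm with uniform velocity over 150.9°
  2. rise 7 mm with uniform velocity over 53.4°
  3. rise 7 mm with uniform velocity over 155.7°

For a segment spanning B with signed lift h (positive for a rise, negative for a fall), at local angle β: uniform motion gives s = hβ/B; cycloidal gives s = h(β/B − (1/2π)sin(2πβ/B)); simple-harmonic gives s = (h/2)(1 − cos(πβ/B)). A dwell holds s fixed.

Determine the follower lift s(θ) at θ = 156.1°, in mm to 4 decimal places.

seg 1 [0°–150.9°] uniform, h=19: full span → s += 19 → s = 19.0000
seg 2 [150.9°–204.3°] uniform, h=7: θ=156.1° here. β=5.2, B=53.4. 7·5.2/53.4 = 0.6816 → s = 19.6816

19.6816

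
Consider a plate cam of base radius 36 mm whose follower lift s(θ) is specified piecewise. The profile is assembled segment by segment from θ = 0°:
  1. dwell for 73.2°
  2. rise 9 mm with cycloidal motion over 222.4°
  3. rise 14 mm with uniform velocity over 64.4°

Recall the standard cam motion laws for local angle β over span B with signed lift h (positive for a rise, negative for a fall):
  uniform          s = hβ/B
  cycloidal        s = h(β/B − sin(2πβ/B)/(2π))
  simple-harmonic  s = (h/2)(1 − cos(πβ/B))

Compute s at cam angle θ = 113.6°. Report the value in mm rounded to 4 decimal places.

seg 1 [0°–73.2°] dwell: s stays 0.0000
seg 2 [73.2°–295.6°] cycloidal, h=9: θ=113.6° here. β=40.4, B=222.4. 9·(0.1817 − sin(2π·0.1817)/(2π)) = 0.3326 → s = 0.3326

0.3326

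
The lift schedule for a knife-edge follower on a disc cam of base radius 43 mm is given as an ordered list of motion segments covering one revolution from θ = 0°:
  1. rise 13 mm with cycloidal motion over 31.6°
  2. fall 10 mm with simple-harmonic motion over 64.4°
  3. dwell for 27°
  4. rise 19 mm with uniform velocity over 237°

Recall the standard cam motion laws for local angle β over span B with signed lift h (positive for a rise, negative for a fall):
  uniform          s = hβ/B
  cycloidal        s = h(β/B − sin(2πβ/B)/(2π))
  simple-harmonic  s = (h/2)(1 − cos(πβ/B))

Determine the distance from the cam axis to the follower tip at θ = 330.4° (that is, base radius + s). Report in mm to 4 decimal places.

seg 1 [0°–31.6°] cycloidal, h=13: full span → s += 13 → s = 13.0000
seg 2 [31.6°–96°] simple-harmonic, h=-10: full span → s += -10 → s = 3.0000
seg 3 [96°–123°] dwell: s stays 3.0000
seg 4 [123°–360°] uniform, h=19: θ=330.4° here. β=207.4, B=237. 19·207.4/237 = 16.6270 → s = 19.6270
radial distance = base radius + s = 43 + 19.6270 = 62.6270

62.6270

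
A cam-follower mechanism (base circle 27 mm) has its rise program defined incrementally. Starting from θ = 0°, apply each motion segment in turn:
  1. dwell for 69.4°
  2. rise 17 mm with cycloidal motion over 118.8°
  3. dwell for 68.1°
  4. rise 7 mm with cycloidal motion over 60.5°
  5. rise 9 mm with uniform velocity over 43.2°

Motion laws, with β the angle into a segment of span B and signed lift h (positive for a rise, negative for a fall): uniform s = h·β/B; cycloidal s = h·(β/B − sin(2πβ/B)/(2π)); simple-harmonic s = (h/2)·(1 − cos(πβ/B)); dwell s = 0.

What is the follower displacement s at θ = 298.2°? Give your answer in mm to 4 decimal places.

seg 1 [0°–69.4°] dwell: s stays 0.0000
seg 2 [69.4°–188.2°] cycloidal, h=17: full span → s += 17 → s = 17.0000
seg 3 [188.2°–256.3°] dwell: s stays 17.0000
seg 4 [256.3°–316.8°] cycloidal, h=7: θ=298.2° here. β=41.9, B=60.5. 7·(0.6926 − sin(2π·0.6926)/(2π)) = 5.8903 → s = 22.8903

22.8903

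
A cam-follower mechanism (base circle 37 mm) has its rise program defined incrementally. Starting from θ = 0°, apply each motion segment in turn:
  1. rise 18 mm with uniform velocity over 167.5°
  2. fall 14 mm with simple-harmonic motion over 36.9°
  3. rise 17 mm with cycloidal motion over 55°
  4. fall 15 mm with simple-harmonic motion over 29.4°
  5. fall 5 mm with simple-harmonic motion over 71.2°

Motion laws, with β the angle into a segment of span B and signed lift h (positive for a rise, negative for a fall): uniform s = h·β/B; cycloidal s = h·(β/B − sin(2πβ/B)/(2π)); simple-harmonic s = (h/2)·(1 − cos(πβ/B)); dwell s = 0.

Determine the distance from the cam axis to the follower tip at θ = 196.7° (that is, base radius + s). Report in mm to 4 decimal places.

seg 1 [0°–167.5°] uniform, h=18: full span → s += 18 → s = 18.0000
seg 2 [167.5°–204.4°] simple-harmonic, h=-14: θ=196.7° here. β=29.2, B=36.9. -14/2·(1 − cos(π·0.7913)) = -12.5489 → s = 5.4511
radial distance = base radius + s = 37 + 5.4511 = 42.4511

42.4511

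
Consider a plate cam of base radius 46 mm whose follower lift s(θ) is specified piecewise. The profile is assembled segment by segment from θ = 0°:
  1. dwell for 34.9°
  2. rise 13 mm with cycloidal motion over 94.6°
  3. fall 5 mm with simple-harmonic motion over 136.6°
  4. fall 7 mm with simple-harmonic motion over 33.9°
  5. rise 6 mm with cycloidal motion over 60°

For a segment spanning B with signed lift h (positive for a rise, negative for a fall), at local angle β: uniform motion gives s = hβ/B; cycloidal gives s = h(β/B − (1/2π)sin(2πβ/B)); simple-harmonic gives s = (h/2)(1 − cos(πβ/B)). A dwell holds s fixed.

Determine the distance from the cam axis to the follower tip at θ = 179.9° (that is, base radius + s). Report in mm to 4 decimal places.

seg 1 [0°–34.9°] dwell: s stays 0.0000
seg 2 [34.9°–129.5°] cycloidal, h=13: full span → s += 13 → s = 13.0000
seg 3 [129.5°–266.1°] simple-harmonic, h=-5: θ=179.9° here. β=50.4, B=136.6. -5/2·(1 − cos(π·0.3690)) = -1.4996 → s = 11.5004
radial distance = base radius + s = 46 + 11.5004 = 57.5004

57.5004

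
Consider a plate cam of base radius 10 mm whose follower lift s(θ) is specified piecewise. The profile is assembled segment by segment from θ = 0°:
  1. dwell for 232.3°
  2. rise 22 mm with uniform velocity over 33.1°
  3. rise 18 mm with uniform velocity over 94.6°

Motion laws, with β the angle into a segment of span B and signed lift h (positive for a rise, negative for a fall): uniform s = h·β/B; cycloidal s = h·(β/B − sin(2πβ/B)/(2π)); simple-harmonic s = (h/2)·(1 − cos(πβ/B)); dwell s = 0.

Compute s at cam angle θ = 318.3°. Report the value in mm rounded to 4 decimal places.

seg 1 [0°–232.3°] dwell: s stays 0.0000
seg 2 [232.3°–265.4°] uniform, h=22: full span → s += 22 → s = 22.0000
seg 3 [265.4°–360°] uniform, h=18: θ=318.3° here. β=52.9, B=94.6. 18·52.9/94.6 = 10.0655 → s = 32.0655

32.0655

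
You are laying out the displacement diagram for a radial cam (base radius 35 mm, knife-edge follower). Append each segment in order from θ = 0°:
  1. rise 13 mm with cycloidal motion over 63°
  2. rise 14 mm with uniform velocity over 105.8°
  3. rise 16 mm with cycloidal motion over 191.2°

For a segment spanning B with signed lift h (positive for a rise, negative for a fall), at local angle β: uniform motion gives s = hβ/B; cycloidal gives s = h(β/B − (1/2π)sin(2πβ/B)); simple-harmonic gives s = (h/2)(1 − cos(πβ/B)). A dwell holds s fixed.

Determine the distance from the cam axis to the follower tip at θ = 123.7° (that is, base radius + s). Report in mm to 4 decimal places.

seg 1 [0°–63°] cycloidal, h=13: full span → s += 13 → s = 13.0000
seg 2 [63°–168.8°] uniform, h=14: θ=123.7° here. β=60.7, B=105.8. 14·60.7/105.8 = 8.0321 → s = 21.0321
radial distance = base radius + s = 35 + 21.0321 = 56.0321

56.0321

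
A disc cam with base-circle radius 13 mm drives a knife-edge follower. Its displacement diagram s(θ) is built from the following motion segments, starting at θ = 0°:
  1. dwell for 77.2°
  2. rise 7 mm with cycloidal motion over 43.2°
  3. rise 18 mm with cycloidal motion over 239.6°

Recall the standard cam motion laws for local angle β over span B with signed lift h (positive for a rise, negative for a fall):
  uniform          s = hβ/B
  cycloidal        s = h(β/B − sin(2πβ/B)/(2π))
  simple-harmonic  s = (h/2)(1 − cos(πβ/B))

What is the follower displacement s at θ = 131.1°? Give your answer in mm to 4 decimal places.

seg 1 [0°–77.2°] dwell: s stays 0.0000
seg 2 [77.2°–120.4°] cycloidal, h=7: full span → s += 7 → s = 7.0000
seg 3 [120.4°–360°] cycloidal, h=18: θ=131.1° here. β=10.7, B=239.6. 18·(0.0447 − sin(2π·0.0447)/(2π)) = 0.0105 → s = 7.0105

7.0105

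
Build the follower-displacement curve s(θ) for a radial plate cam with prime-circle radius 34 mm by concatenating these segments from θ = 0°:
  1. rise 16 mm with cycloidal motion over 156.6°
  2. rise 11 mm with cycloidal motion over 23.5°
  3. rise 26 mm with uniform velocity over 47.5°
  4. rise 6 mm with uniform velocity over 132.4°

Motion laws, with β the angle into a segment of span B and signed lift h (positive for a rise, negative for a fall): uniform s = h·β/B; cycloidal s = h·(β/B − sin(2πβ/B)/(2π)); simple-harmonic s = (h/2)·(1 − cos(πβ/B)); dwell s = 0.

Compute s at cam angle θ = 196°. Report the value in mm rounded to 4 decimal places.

seg 1 [0°–156.6°] cycloidal, h=16: full span → s += 16 → s = 16.0000
seg 2 [156.6°–180.1°] cycloidal, h=11: full span → s += 11 → s = 27.0000
seg 3 [180.1°–227.6°] uniform, h=26: θ=196° here. β=15.9, B=47.5. 26·15.9/47.5 = 8.7032 → s = 35.7032

35.7032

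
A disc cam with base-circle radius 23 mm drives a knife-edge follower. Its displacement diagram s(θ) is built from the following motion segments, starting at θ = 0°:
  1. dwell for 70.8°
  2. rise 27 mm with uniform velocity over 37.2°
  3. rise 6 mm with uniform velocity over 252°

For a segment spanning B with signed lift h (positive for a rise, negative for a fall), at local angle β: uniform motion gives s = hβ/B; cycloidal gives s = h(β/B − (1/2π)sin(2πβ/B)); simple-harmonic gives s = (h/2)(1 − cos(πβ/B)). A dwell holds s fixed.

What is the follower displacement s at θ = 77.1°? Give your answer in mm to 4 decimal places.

seg 1 [0°–70.8°] dwell: s stays 0.0000
seg 2 [70.8°–108°] uniform, h=27: θ=77.1° here. β=6.3, B=37.2. 27·6.3/37.2 = 4.5726 → s = 4.5726

4.5726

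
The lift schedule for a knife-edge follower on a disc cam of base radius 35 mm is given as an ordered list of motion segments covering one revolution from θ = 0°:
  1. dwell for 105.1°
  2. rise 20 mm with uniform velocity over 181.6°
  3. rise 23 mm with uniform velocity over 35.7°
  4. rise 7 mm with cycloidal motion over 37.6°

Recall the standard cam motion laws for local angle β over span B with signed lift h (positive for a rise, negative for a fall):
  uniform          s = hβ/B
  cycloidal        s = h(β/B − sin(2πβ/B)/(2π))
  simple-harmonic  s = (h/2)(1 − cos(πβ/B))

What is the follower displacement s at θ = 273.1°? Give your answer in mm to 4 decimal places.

seg 1 [0°–105.1°] dwell: s stays 0.0000
seg 2 [105.1°–286.7°] uniform, h=20: θ=273.1° here. β=168, B=181.6. 20·168/181.6 = 18.5022 → s = 18.5022

18.5022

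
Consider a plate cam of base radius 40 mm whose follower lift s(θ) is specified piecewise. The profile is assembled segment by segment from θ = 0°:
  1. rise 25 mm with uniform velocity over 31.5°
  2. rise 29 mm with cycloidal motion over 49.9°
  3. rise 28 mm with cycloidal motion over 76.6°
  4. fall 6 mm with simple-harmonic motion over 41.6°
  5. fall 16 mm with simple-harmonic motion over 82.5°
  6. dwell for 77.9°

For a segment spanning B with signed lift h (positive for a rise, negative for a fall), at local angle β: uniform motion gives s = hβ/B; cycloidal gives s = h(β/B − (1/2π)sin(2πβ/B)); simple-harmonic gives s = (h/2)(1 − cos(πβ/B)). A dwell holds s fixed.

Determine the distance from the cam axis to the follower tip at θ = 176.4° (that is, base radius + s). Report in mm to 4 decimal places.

seg 1 [0°–31.5°] uniform, h=25: full span → s += 25 → s = 25.0000
seg 2 [31.5°–81.4°] cycloidal, h=29: full span → s += 29 → s = 54.0000
seg 3 [81.4°–158°] cycloidal, h=28: full span → s += 28 → s = 82.0000
seg 4 [158°–199.6°] simple-harmonic, h=-6: θ=176.4° here. β=18.4, B=41.6. -6/2·(1 − cos(π·0.4423)) = -2.4592 → s = 79.5408
radial distance = base radius + s = 40 + 79.5408 = 119.5408

119.5408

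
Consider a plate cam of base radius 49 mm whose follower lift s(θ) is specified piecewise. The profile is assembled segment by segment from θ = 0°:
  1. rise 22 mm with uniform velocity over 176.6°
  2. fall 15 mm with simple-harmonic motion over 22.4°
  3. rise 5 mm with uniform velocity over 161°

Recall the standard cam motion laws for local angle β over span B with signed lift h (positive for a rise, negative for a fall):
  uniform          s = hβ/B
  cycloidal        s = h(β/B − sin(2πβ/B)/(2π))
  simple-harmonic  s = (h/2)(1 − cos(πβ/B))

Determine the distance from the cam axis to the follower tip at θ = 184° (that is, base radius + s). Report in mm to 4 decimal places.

seg 1 [0°–176.6°] uniform, h=22: full span → s += 22 → s = 22.0000
seg 2 [176.6°–199°] simple-harmonic, h=-15: θ=184° here. β=7.4, B=22.4. -15/2·(1 − cos(π·0.3304)) = -3.6894 → s = 18.3106
radial distance = base radius + s = 49 + 18.3106 = 67.3106

67.3106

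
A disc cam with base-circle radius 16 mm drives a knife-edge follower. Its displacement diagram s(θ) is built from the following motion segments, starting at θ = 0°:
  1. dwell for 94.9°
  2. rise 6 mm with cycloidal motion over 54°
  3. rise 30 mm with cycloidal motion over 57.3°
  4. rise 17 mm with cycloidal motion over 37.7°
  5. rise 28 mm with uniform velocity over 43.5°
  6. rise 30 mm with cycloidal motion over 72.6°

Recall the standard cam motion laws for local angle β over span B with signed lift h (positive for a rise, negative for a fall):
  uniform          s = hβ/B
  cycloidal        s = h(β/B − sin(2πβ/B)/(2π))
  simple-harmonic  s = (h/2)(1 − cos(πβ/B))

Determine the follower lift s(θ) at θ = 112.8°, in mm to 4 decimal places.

seg 1 [0°–94.9°] dwell: s stays 0.0000
seg 2 [94.9°–148.9°] cycloidal, h=6: θ=112.8° here. β=17.9, B=54. 6·(0.3315 − sin(2π·0.3315)/(2π)) = 1.1564 → s = 1.1564

1.1564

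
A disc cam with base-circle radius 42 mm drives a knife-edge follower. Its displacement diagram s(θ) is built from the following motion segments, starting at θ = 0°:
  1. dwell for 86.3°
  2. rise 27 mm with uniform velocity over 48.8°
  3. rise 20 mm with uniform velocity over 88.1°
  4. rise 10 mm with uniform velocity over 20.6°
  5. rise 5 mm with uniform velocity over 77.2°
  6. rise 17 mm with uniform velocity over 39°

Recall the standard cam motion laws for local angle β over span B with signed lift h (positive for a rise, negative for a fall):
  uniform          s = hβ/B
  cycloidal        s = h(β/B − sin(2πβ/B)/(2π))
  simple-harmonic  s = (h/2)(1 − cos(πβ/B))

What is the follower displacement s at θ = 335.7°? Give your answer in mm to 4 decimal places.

seg 1 [0°–86.3°] dwell: s stays 0.0000
seg 2 [86.3°–135.1°] uniform, h=27: full span → s += 27 → s = 27.0000
seg 3 [135.1°–223.2°] uniform, h=20: full span → s += 20 → s = 47.0000
seg 4 [223.2°–243.8°] uniform, h=10: full span → s += 10 → s = 57.0000
seg 5 [243.8°–321°] uniform, h=5: full span → s += 5 → s = 62.0000
seg 6 [321°–360°] uniform, h=17: θ=335.7° here. β=14.7, B=39. 17·14.7/39 = 6.4077 → s = 68.4077

68.4077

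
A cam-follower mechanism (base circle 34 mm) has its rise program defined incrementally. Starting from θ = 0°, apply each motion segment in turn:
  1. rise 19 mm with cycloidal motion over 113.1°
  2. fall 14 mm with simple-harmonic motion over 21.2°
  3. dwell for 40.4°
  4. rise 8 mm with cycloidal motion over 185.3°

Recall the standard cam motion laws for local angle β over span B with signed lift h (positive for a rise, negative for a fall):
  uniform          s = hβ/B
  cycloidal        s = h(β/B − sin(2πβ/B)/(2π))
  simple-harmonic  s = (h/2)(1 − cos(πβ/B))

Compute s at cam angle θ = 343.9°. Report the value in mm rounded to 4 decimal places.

seg 1 [0°–113.1°] cycloidal, h=19: full span → s += 19 → s = 19.0000
seg 2 [113.1°–134.3°] simple-harmonic, h=-14: full span → s += -14 → s = 5.0000
seg 3 [134.3°–174.7°] dwell: s stays 5.0000
seg 4 [174.7°–360°] cycloidal, h=8: θ=343.9° here. β=169.2, B=185.3. 8·(0.9131 − sin(2π·0.9131)/(2π)) = 7.9660 → s = 12.9660

12.9660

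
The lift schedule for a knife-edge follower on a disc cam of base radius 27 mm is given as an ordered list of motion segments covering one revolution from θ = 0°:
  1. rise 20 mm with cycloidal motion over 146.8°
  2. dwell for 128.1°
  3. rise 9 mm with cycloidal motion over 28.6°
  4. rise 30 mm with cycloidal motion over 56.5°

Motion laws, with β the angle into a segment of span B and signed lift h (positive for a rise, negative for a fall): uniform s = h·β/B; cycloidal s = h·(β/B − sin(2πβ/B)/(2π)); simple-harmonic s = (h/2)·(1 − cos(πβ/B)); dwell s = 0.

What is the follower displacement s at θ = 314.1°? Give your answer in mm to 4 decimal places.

seg 1 [0°–146.8°] cycloidal, h=20: full span → s += 20 → s = 20.0000
seg 2 [146.8°–274.9°] dwell: s stays 20.0000
seg 3 [274.9°–303.5°] cycloidal, h=9: full span → s += 9 → s = 29.0000
seg 4 [303.5°–360°] cycloidal, h=30: θ=314.1° here. β=10.6, B=56.5. 30·(0.1876 − sin(2π·0.1876)/(2π)) = 1.2158 → s = 30.2158

30.2158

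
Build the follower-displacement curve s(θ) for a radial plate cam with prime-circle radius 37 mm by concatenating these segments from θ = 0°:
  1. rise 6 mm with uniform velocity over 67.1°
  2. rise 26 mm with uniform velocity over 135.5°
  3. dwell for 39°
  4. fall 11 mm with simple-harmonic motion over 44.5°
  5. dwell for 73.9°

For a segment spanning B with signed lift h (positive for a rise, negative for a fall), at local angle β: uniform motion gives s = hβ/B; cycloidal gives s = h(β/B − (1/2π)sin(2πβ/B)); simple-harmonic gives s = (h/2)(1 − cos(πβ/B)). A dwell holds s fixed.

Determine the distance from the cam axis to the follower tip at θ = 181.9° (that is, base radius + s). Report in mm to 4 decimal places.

seg 1 [0°–67.1°] uniform, h=6: full span → s += 6 → s = 6.0000
seg 2 [67.1°–202.6°] uniform, h=26: θ=181.9° here. β=114.8, B=135.5. 26·114.8/135.5 = 22.0280 → s = 28.0280
radial distance = base radius + s = 37 + 28.0280 = 65.0280

65.0280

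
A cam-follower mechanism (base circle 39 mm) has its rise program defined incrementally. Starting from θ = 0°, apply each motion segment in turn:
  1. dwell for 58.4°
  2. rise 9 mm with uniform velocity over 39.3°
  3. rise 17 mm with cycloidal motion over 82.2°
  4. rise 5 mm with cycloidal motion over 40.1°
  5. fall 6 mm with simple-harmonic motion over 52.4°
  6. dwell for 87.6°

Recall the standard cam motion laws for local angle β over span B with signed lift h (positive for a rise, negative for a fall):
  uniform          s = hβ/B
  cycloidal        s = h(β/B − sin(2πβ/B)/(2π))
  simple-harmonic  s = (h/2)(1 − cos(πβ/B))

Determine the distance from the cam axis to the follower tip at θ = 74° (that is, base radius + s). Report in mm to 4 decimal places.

seg 1 [0°–58.4°] dwell: s stays 0.0000
seg 2 [58.4°–97.7°] uniform, h=9: θ=74° here. β=15.6, B=39.3. 9·15.6/39.3 = 3.5725 → s = 3.5725
radial distance = base radius + s = 39 + 3.5725 = 42.5725

42.5725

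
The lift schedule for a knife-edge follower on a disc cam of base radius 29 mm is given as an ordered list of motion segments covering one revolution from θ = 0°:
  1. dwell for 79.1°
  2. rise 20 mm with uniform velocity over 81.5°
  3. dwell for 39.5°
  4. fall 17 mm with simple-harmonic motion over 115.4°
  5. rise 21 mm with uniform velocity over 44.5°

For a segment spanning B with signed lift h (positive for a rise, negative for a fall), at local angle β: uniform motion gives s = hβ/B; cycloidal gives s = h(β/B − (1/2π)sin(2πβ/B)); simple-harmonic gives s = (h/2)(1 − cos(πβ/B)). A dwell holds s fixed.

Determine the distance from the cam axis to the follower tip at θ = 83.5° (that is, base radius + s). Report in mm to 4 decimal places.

seg 1 [0°–79.1°] dwell: s stays 0.0000
seg 2 [79.1°–160.6°] uniform, h=20: θ=83.5° here. β=4.4, B=81.5. 20·4.4/81.5 = 1.0798 → s = 1.0798
radial distance = base radius + s = 29 + 1.0798 = 30.0798

30.0798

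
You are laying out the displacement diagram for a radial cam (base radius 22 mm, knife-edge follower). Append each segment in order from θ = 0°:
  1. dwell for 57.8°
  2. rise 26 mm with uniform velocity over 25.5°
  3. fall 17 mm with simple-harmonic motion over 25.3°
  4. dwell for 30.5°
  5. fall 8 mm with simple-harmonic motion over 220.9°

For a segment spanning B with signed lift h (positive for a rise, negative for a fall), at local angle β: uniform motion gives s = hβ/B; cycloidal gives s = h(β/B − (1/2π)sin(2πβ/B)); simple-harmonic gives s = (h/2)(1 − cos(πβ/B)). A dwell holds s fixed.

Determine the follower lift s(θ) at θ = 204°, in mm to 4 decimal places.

seg 1 [0°–57.8°] dwell: s stays 0.0000
seg 2 [57.8°–83.3°] uniform, h=26: full span → s += 26 → s = 26.0000
seg 3 [83.3°–108.6°] simple-harmonic, h=-17: full span → s += -17 → s = 9.0000
seg 4 [108.6°–139.1°] dwell: s stays 9.0000
seg 5 [139.1°–360°] simple-harmonic, h=-8: θ=204° here. β=64.9, B=220.9. -8/2·(1 − cos(π·0.2938)) = -1.5863 → s = 7.4137

7.4137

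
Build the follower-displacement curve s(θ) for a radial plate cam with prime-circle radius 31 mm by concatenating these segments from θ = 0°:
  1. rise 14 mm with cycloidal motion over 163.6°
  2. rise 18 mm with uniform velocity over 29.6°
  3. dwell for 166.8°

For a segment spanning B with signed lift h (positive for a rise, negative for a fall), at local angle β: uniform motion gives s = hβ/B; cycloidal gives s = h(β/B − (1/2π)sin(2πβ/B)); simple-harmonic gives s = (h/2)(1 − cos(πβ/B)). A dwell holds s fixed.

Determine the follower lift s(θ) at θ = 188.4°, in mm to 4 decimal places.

seg 1 [0°–163.6°] cycloidal, h=14: full span → s += 14 → s = 14.0000
seg 2 [163.6°–193.2°] uniform, h=18: θ=188.4° here. β=24.8, B=29.6. 18·24.8/29.6 = 15.0811 → s = 29.0811

29.0811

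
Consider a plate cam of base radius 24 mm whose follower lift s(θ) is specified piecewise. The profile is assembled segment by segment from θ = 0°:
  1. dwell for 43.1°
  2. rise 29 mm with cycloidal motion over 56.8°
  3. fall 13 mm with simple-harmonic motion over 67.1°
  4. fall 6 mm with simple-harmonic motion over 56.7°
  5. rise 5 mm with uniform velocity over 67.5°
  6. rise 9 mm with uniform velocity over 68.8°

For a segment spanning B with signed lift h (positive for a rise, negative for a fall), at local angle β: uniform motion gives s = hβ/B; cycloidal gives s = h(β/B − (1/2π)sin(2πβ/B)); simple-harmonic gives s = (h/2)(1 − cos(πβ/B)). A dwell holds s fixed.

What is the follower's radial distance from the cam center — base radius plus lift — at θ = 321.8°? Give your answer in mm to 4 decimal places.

seg 1 [0°–43.1°] dwell: s stays 0.0000
seg 2 [43.1°–99.9°] cycloidal, h=29: full span → s += 29 → s = 29.0000
seg 3 [99.9°–167°] simple-harmonic, h=-13: full span → s += -13 → s = 16.0000
seg 4 [167°–223.7°] simple-harmonic, h=-6: full span → s += -6 → s = 10.0000
seg 5 [223.7°–291.2°] uniform, h=5: full span → s += 5 → s = 15.0000
seg 6 [291.2°–360°] uniform, h=9: θ=321.8° here. β=30.6, B=68.8. 9·30.6/68.8 = 4.0029 → s = 19.0029
radial distance = base radius + s = 24 + 19.0029 = 43.0029

43.0029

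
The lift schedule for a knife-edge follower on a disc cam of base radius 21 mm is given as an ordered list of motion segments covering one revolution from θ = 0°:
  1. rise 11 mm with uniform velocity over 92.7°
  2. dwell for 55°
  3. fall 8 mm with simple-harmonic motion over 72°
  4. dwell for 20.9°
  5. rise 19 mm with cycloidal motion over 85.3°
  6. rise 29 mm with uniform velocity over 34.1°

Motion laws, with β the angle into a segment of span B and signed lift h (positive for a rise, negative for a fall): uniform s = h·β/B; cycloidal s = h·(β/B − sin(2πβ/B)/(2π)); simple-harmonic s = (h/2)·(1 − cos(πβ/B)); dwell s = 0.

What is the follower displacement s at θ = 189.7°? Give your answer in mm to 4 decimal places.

seg 1 [0°–92.7°] uniform, h=11: full span → s += 11 → s = 11.0000
seg 2 [92.7°–147.7°] dwell: s stays 11.0000
seg 3 [147.7°–219.7°] simple-harmonic, h=-8: θ=189.7° here. β=42, B=72. -8/2·(1 − cos(π·0.5833)) = -5.0353 → s = 5.9647

5.9647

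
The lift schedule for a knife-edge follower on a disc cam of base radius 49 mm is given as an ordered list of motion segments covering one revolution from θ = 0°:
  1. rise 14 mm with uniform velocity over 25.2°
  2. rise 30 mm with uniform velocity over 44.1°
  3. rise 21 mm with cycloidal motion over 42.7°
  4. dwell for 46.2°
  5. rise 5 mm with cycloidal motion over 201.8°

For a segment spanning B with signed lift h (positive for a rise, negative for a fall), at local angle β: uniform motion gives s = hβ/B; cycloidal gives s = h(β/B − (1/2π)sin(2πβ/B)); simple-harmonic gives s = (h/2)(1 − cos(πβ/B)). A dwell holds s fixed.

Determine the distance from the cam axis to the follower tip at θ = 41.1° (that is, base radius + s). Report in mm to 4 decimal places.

seg 1 [0°–25.2°] uniform, h=14: full span → s += 14 → s = 14.0000
seg 2 [25.2°–69.3°] uniform, h=30: θ=41.1° here. β=15.9, B=44.1. 30·15.9/44.1 = 10.8163 → s = 24.8163
radial distance = base radius + s = 49 + 24.8163 = 73.8163

73.8163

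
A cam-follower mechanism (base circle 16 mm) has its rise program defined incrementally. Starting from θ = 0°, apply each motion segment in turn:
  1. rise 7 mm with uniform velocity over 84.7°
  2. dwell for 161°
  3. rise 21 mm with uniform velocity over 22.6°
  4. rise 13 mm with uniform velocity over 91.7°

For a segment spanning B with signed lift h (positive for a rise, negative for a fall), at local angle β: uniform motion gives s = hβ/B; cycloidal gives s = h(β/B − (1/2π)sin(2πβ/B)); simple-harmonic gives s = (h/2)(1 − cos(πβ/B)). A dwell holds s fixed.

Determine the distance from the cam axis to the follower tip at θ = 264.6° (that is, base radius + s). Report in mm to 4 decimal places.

seg 1 [0°–84.7°] uniform, h=7: full span → s += 7 → s = 7.0000
seg 2 [84.7°–245.7°] dwell: s stays 7.0000
seg 3 [245.7°–268.3°] uniform, h=21: θ=264.6° here. β=18.9, B=22.6. 21·18.9/22.6 = 17.5619 → s = 24.5619
radial distance = base radius + s = 16 + 24.5619 = 40.5619

40.5619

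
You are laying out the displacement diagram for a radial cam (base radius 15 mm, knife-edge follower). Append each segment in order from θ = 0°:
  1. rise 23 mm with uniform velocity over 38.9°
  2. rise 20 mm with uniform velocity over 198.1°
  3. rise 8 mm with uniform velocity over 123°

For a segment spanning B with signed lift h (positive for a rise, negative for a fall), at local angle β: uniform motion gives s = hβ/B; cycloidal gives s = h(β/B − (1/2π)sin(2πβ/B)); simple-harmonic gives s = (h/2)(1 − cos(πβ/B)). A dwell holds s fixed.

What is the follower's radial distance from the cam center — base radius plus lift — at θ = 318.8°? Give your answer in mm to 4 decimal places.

seg 1 [0°–38.9°] uniform, h=23: full span → s += 23 → s = 23.0000
seg 2 [38.9°–237°] uniform, h=20: full span → s += 20 → s = 43.0000
seg 3 [237°–360°] uniform, h=8: θ=318.8° here. β=81.8, B=123. 8·81.8/123 = 5.3203 → s = 48.3203
radial distance = base radius + s = 15 + 48.3203 = 63.3203

63.3203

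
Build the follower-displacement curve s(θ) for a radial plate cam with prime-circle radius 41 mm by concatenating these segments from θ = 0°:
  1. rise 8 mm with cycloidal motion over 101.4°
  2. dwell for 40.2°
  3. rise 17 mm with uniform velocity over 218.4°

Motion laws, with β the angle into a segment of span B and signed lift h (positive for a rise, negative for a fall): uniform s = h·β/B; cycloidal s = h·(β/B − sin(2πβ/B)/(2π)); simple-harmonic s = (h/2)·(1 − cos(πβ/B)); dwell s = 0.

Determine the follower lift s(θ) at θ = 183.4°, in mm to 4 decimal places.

seg 1 [0°–101.4°] cycloidal, h=8: full span → s += 8 → s = 8.0000
seg 2 [101.4°–141.6°] dwell: s stays 8.0000
seg 3 [141.6°–360°] uniform, h=17: θ=183.4° here. β=41.8, B=218.4. 17·41.8/218.4 = 3.2537 → s = 11.2537

11.2537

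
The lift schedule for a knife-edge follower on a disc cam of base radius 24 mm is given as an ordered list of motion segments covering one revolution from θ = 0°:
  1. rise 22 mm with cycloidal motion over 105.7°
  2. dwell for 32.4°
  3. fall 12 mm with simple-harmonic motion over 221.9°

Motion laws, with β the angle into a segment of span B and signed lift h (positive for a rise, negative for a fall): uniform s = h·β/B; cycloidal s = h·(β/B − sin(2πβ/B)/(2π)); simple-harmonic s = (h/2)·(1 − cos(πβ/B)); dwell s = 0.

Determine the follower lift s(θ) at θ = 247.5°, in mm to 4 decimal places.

seg 1 [0°–105.7°] cycloidal, h=22: full span → s += 22 → s = 22.0000
seg 2 [105.7°–138.1°] dwell: s stays 22.0000
seg 3 [138.1°–360°] simple-harmonic, h=-12: θ=247.5° here. β=109.4, B=221.9. -12/2·(1 − cos(π·0.4930)) = -5.8683 → s = 16.1317

16.1317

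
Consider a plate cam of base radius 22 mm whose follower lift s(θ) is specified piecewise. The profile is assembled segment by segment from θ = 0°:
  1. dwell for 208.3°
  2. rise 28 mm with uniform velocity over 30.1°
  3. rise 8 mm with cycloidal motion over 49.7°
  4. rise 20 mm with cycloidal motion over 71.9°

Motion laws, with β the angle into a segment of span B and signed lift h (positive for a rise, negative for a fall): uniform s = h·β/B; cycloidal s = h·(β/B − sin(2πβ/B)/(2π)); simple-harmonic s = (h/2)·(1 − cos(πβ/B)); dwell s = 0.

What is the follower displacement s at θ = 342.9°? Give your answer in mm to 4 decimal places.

seg 1 [0°–208.3°] dwell: s stays 0.0000
seg 2 [208.3°–238.4°] uniform, h=28: full span → s += 28 → s = 28.0000
seg 3 [238.4°–288.1°] cycloidal, h=8: full span → s += 8 → s = 36.0000
seg 4 [288.1°–360°] cycloidal, h=20: θ=342.9° here. β=54.8, B=71.9. 20·(0.7622 − sin(2π·0.7622)/(2π)) = 18.4172 → s = 54.4172

54.4172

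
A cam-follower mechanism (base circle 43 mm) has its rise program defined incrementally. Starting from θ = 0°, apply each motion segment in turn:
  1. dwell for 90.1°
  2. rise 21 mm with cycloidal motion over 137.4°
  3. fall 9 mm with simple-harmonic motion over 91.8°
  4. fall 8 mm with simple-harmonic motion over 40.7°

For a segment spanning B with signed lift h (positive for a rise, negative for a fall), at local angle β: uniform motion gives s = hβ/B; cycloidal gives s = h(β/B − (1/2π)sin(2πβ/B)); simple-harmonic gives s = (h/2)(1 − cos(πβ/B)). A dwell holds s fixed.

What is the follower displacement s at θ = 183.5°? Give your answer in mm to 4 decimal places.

seg 1 [0°–90.1°] dwell: s stays 0.0000
seg 2 [90.1°–227.5°] cycloidal, h=21: θ=183.5° here. β=93.4, B=137.4. 21·(0.6798 − sin(2π·0.6798)/(2π)) = 17.2972 → s = 17.2972

17.2972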